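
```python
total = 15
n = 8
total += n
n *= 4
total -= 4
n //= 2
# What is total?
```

Answer: 19

Derivation:
Trace (tracking total):
total = 15  # -> total = 15
n = 8  # -> n = 8
total += n  # -> total = 23
n *= 4  # -> n = 32
total -= 4  # -> total = 19
n //= 2  # -> n = 16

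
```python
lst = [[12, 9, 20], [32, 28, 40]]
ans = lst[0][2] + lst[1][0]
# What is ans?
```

Answer: 52

Derivation:
Trace (tracking ans):
lst = [[12, 9, 20], [32, 28, 40]]  # -> lst = [[12, 9, 20], [32, 28, 40]]
ans = lst[0][2] + lst[1][0]  # -> ans = 52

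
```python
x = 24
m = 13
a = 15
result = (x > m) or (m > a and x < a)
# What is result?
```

Answer: True

Derivation:
Trace (tracking result):
x = 24  # -> x = 24
m = 13  # -> m = 13
a = 15  # -> a = 15
result = x > m or (m > a and x < a)  # -> result = True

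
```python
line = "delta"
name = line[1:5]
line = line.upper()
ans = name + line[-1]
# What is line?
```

Trace (tracking line):
line = 'delta'  # -> line = 'delta'
name = line[1:5]  # -> name = 'elta'
line = line.upper()  # -> line = 'DELTA'
ans = name + line[-1]  # -> ans = 'eltaA'

Answer: 'DELTA'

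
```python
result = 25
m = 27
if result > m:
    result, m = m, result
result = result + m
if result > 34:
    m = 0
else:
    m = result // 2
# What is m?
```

Trace (tracking m):
result = 25  # -> result = 25
m = 27  # -> m = 27
if result > m:  # condition is False
result = result + m  # -> result = 52
if result > 34:  # condition is True
    m = 0  # -> m = 0

Answer: 0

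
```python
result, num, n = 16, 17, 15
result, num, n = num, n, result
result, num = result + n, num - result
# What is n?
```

Answer: 16

Derivation:
Trace (tracking n):
result, num, n = (16, 17, 15)  # -> result = 16, num = 17, n = 15
result, num, n = (num, n, result)  # -> result = 17, num = 15, n = 16
result, num = (result + n, num - result)  # -> result = 33, num = -2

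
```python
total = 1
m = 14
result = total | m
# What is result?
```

Trace (tracking result):
total = 1  # -> total = 1
m = 14  # -> m = 14
result = total | m  # -> result = 15

Answer: 15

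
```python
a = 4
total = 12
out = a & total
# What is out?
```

Trace (tracking out):
a = 4  # -> a = 4
total = 12  # -> total = 12
out = a & total  # -> out = 4

Answer: 4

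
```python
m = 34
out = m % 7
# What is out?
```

Trace (tracking out):
m = 34  # -> m = 34
out = m % 7  # -> out = 6

Answer: 6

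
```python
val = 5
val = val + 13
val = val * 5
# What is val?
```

Trace (tracking val):
val = 5  # -> val = 5
val = val + 13  # -> val = 18
val = val * 5  # -> val = 90

Answer: 90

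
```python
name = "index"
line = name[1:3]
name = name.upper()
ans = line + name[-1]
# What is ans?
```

Answer: 'ndX'

Derivation:
Trace (tracking ans):
name = 'index'  # -> name = 'index'
line = name[1:3]  # -> line = 'nd'
name = name.upper()  # -> name = 'INDEX'
ans = line + name[-1]  # -> ans = 'ndX'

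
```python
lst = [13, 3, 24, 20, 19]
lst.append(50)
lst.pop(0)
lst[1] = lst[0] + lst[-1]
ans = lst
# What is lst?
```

Trace (tracking lst):
lst = [13, 3, 24, 20, 19]  # -> lst = [13, 3, 24, 20, 19]
lst.append(50)  # -> lst = [13, 3, 24, 20, 19, 50]
lst.pop(0)  # -> lst = [3, 24, 20, 19, 50]
lst[1] = lst[0] + lst[-1]  # -> lst = [3, 53, 20, 19, 50]
ans = lst  # -> ans = [3, 53, 20, 19, 50]

Answer: [3, 53, 20, 19, 50]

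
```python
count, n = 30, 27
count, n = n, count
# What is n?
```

Answer: 30

Derivation:
Trace (tracking n):
count, n = (30, 27)  # -> count = 30, n = 27
count, n = (n, count)  # -> count = 27, n = 30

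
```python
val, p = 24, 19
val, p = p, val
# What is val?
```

Answer: 19

Derivation:
Trace (tracking val):
val, p = (24, 19)  # -> val = 24, p = 19
val, p = (p, val)  # -> val = 19, p = 24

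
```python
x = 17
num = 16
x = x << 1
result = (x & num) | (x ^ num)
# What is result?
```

Trace (tracking result):
x = 17  # -> x = 17
num = 16  # -> num = 16
x = x << 1  # -> x = 34
result = x & num | x ^ num  # -> result = 50

Answer: 50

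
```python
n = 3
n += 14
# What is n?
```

Answer: 17

Derivation:
Trace (tracking n):
n = 3  # -> n = 3
n += 14  # -> n = 17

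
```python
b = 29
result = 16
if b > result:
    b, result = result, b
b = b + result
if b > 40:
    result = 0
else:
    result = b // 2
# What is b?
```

Trace (tracking b):
b = 29  # -> b = 29
result = 16  # -> result = 16
if b > result:  # condition is True
    b, result = (result, b)  # -> b = 16, result = 29
b = b + result  # -> b = 45
if b > 40:  # condition is True
    result = 0  # -> result = 0

Answer: 45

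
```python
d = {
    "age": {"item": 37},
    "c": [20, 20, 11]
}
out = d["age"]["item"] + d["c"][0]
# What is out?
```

Trace (tracking out):
d = {'age': {'item': 37}, 'c': [20, 20, 11]}  # -> d = {'age': {'item': 37}, 'c': [20, 20, 11]}
out = d['age']['item'] + d['c'][0]  # -> out = 57

Answer: 57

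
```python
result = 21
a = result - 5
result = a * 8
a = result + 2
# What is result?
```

Trace (tracking result):
result = 21  # -> result = 21
a = result - 5  # -> a = 16
result = a * 8  # -> result = 128
a = result + 2  # -> a = 130

Answer: 128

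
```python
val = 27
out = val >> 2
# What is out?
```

Trace (tracking out):
val = 27  # -> val = 27
out = val >> 2  # -> out = 6

Answer: 6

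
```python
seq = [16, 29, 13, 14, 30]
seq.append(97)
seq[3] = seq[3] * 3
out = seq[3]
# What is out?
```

Trace (tracking out):
seq = [16, 29, 13, 14, 30]  # -> seq = [16, 29, 13, 14, 30]
seq.append(97)  # -> seq = [16, 29, 13, 14, 30, 97]
seq[3] = seq[3] * 3  # -> seq = [16, 29, 13, 42, 30, 97]
out = seq[3]  # -> out = 42

Answer: 42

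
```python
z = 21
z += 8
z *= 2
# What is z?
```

Trace (tracking z):
z = 21  # -> z = 21
z += 8  # -> z = 29
z *= 2  # -> z = 58

Answer: 58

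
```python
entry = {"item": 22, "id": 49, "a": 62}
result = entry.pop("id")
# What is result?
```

Trace (tracking result):
entry = {'item': 22, 'id': 49, 'a': 62}  # -> entry = {'item': 22, 'id': 49, 'a': 62}
result = entry.pop('id')  # -> result = 49

Answer: 49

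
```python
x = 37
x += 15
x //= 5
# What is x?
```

Answer: 10

Derivation:
Trace (tracking x):
x = 37  # -> x = 37
x += 15  # -> x = 52
x //= 5  # -> x = 10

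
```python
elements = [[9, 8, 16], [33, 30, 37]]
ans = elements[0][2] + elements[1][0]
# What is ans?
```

Trace (tracking ans):
elements = [[9, 8, 16], [33, 30, 37]]  # -> elements = [[9, 8, 16], [33, 30, 37]]
ans = elements[0][2] + elements[1][0]  # -> ans = 49

Answer: 49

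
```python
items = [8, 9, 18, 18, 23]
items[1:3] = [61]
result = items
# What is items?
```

Trace (tracking items):
items = [8, 9, 18, 18, 23]  # -> items = [8, 9, 18, 18, 23]
items[1:3] = [61]  # -> items = [8, 61, 18, 23]
result = items  # -> result = [8, 61, 18, 23]

Answer: [8, 61, 18, 23]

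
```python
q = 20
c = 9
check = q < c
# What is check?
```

Trace (tracking check):
q = 20  # -> q = 20
c = 9  # -> c = 9
check = q < c  # -> check = False

Answer: False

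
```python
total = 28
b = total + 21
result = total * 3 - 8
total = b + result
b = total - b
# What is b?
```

Trace (tracking b):
total = 28  # -> total = 28
b = total + 21  # -> b = 49
result = total * 3 - 8  # -> result = 76
total = b + result  # -> total = 125
b = total - b  # -> b = 76

Answer: 76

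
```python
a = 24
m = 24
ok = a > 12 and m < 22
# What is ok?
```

Trace (tracking ok):
a = 24  # -> a = 24
m = 24  # -> m = 24
ok = a > 12 and m < 22  # -> ok = False

Answer: False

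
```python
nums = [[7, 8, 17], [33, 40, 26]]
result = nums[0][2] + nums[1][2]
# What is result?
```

Answer: 43

Derivation:
Trace (tracking result):
nums = [[7, 8, 17], [33, 40, 26]]  # -> nums = [[7, 8, 17], [33, 40, 26]]
result = nums[0][2] + nums[1][2]  # -> result = 43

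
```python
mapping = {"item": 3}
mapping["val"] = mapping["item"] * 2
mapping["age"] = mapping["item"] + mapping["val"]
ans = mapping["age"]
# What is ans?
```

Answer: 9

Derivation:
Trace (tracking ans):
mapping = {'item': 3}  # -> mapping = {'item': 3}
mapping['val'] = mapping['item'] * 2  # -> mapping = {'item': 3, 'val': 6}
mapping['age'] = mapping['item'] + mapping['val']  # -> mapping = {'item': 3, 'val': 6, 'age': 9}
ans = mapping['age']  # -> ans = 9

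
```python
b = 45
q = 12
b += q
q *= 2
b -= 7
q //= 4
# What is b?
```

Trace (tracking b):
b = 45  # -> b = 45
q = 12  # -> q = 12
b += q  # -> b = 57
q *= 2  # -> q = 24
b -= 7  # -> b = 50
q //= 4  # -> q = 6

Answer: 50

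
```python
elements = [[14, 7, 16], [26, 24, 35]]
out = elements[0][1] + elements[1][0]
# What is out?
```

Trace (tracking out):
elements = [[14, 7, 16], [26, 24, 35]]  # -> elements = [[14, 7, 16], [26, 24, 35]]
out = elements[0][1] + elements[1][0]  # -> out = 33

Answer: 33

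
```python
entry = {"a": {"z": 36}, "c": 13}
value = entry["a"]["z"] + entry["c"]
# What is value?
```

Answer: 49

Derivation:
Trace (tracking value):
entry = {'a': {'z': 36}, 'c': 13}  # -> entry = {'a': {'z': 36}, 'c': 13}
value = entry['a']['z'] + entry['c']  # -> value = 49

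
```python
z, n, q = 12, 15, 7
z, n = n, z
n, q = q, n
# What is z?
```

Answer: 15

Derivation:
Trace (tracking z):
z, n, q = (12, 15, 7)  # -> z = 12, n = 15, q = 7
z, n = (n, z)  # -> z = 15, n = 12
n, q = (q, n)  # -> n = 7, q = 12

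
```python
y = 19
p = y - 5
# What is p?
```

Answer: 14

Derivation:
Trace (tracking p):
y = 19  # -> y = 19
p = y - 5  # -> p = 14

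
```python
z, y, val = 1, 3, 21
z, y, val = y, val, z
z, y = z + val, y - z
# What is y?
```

Trace (tracking y):
z, y, val = (1, 3, 21)  # -> z = 1, y = 3, val = 21
z, y, val = (y, val, z)  # -> z = 3, y = 21, val = 1
z, y = (z + val, y - z)  # -> z = 4, y = 18

Answer: 18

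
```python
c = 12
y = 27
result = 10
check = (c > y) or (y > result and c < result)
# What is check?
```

Answer: False

Derivation:
Trace (tracking check):
c = 12  # -> c = 12
y = 27  # -> y = 27
result = 10  # -> result = 10
check = c > y or (y > result and c < result)  # -> check = False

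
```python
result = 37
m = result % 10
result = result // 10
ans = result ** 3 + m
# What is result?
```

Trace (tracking result):
result = 37  # -> result = 37
m = result % 10  # -> m = 7
result = result // 10  # -> result = 3
ans = result ** 3 + m  # -> ans = 34

Answer: 3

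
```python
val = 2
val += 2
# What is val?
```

Trace (tracking val):
val = 2  # -> val = 2
val += 2  # -> val = 4

Answer: 4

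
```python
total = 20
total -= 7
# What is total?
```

Trace (tracking total):
total = 20  # -> total = 20
total -= 7  # -> total = 13

Answer: 13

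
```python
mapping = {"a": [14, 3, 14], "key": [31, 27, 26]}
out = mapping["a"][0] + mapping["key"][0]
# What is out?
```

Trace (tracking out):
mapping = {'a': [14, 3, 14], 'key': [31, 27, 26]}  # -> mapping = {'a': [14, 3, 14], 'key': [31, 27, 26]}
out = mapping['a'][0] + mapping['key'][0]  # -> out = 45

Answer: 45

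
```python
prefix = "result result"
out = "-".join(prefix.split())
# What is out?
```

Answer: 'result-result'

Derivation:
Trace (tracking out):
prefix = 'result result'  # -> prefix = 'result result'
out = '-'.join(prefix.split())  # -> out = 'result-result'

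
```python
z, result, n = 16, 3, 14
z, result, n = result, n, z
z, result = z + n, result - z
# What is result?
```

Trace (tracking result):
z, result, n = (16, 3, 14)  # -> z = 16, result = 3, n = 14
z, result, n = (result, n, z)  # -> z = 3, result = 14, n = 16
z, result = (z + n, result - z)  # -> z = 19, result = 11

Answer: 11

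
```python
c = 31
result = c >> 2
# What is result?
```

Trace (tracking result):
c = 31  # -> c = 31
result = c >> 2  # -> result = 7

Answer: 7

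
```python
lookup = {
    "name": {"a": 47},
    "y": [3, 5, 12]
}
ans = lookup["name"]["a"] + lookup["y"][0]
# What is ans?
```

Trace (tracking ans):
lookup = {'name': {'a': 47}, 'y': [3, 5, 12]}  # -> lookup = {'name': {'a': 47}, 'y': [3, 5, 12]}
ans = lookup['name']['a'] + lookup['y'][0]  # -> ans = 50

Answer: 50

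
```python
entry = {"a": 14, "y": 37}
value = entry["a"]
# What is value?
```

Trace (tracking value):
entry = {'a': 14, 'y': 37}  # -> entry = {'a': 14, 'y': 37}
value = entry['a']  # -> value = 14

Answer: 14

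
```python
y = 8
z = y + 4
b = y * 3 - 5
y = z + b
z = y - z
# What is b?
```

Answer: 19

Derivation:
Trace (tracking b):
y = 8  # -> y = 8
z = y + 4  # -> z = 12
b = y * 3 - 5  # -> b = 19
y = z + b  # -> y = 31
z = y - z  # -> z = 19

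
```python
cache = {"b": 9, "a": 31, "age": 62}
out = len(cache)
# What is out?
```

Trace (tracking out):
cache = {'b': 9, 'a': 31, 'age': 62}  # -> cache = {'b': 9, 'a': 31, 'age': 62}
out = len(cache)  # -> out = 3

Answer: 3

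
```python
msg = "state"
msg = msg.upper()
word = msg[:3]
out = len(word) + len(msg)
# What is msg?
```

Trace (tracking msg):
msg = 'state'  # -> msg = 'state'
msg = msg.upper()  # -> msg = 'STATE'
word = msg[:3]  # -> word = 'STA'
out = len(word) + len(msg)  # -> out = 8

Answer: 'STATE'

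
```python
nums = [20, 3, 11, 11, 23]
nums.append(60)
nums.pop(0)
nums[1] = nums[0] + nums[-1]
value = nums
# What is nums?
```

Answer: [3, 63, 11, 23, 60]

Derivation:
Trace (tracking nums):
nums = [20, 3, 11, 11, 23]  # -> nums = [20, 3, 11, 11, 23]
nums.append(60)  # -> nums = [20, 3, 11, 11, 23, 60]
nums.pop(0)  # -> nums = [3, 11, 11, 23, 60]
nums[1] = nums[0] + nums[-1]  # -> nums = [3, 63, 11, 23, 60]
value = nums  # -> value = [3, 63, 11, 23, 60]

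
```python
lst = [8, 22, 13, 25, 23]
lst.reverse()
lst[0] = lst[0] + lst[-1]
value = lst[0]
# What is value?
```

Answer: 31

Derivation:
Trace (tracking value):
lst = [8, 22, 13, 25, 23]  # -> lst = [8, 22, 13, 25, 23]
lst.reverse()  # -> lst = [23, 25, 13, 22, 8]
lst[0] = lst[0] + lst[-1]  # -> lst = [31, 25, 13, 22, 8]
value = lst[0]  # -> value = 31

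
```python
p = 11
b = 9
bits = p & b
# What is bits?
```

Trace (tracking bits):
p = 11  # -> p = 11
b = 9  # -> b = 9
bits = p & b  # -> bits = 9

Answer: 9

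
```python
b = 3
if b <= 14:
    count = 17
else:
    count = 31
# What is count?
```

Trace (tracking count):
b = 3  # -> b = 3
if b <= 14:  # condition is True
    count = 17  # -> count = 17

Answer: 17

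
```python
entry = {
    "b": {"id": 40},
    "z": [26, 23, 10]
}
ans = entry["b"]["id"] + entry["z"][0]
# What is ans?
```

Trace (tracking ans):
entry = {'b': {'id': 40}, 'z': [26, 23, 10]}  # -> entry = {'b': {'id': 40}, 'z': [26, 23, 10]}
ans = entry['b']['id'] + entry['z'][0]  # -> ans = 66

Answer: 66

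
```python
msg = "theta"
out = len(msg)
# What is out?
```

Trace (tracking out):
msg = 'theta'  # -> msg = 'theta'
out = len(msg)  # -> out = 5

Answer: 5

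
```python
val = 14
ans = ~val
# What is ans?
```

Trace (tracking ans):
val = 14  # -> val = 14
ans = ~val  # -> ans = -15

Answer: -15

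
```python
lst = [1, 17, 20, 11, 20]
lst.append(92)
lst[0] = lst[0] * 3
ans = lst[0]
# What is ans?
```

Answer: 3

Derivation:
Trace (tracking ans):
lst = [1, 17, 20, 11, 20]  # -> lst = [1, 17, 20, 11, 20]
lst.append(92)  # -> lst = [1, 17, 20, 11, 20, 92]
lst[0] = lst[0] * 3  # -> lst = [3, 17, 20, 11, 20, 92]
ans = lst[0]  # -> ans = 3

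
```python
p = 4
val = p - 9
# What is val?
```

Trace (tracking val):
p = 4  # -> p = 4
val = p - 9  # -> val = -5

Answer: -5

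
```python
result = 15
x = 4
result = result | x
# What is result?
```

Trace (tracking result):
result = 15  # -> result = 15
x = 4  # -> x = 4
result = result | x  # -> result = 15

Answer: 15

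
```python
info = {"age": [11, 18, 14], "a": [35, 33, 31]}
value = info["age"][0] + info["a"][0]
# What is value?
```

Answer: 46

Derivation:
Trace (tracking value):
info = {'age': [11, 18, 14], 'a': [35, 33, 31]}  # -> info = {'age': [11, 18, 14], 'a': [35, 33, 31]}
value = info['age'][0] + info['a'][0]  # -> value = 46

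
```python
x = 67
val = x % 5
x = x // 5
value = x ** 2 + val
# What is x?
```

Trace (tracking x):
x = 67  # -> x = 67
val = x % 5  # -> val = 2
x = x // 5  # -> x = 13
value = x ** 2 + val  # -> value = 171

Answer: 13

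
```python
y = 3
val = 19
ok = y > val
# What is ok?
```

Trace (tracking ok):
y = 3  # -> y = 3
val = 19  # -> val = 19
ok = y > val  # -> ok = False

Answer: False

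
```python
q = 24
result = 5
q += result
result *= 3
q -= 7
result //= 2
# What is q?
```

Trace (tracking q):
q = 24  # -> q = 24
result = 5  # -> result = 5
q += result  # -> q = 29
result *= 3  # -> result = 15
q -= 7  # -> q = 22
result //= 2  # -> result = 7

Answer: 22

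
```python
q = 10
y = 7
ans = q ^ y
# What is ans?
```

Answer: 13

Derivation:
Trace (tracking ans):
q = 10  # -> q = 10
y = 7  # -> y = 7
ans = q ^ y  # -> ans = 13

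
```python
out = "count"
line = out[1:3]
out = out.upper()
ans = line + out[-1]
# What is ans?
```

Trace (tracking ans):
out = 'count'  # -> out = 'count'
line = out[1:3]  # -> line = 'ou'
out = out.upper()  # -> out = 'COUNT'
ans = line + out[-1]  # -> ans = 'ouT'

Answer: 'ouT'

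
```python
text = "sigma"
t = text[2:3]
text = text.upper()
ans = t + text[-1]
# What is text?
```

Trace (tracking text):
text = 'sigma'  # -> text = 'sigma'
t = text[2:3]  # -> t = 'g'
text = text.upper()  # -> text = 'SIGMA'
ans = t + text[-1]  # -> ans = 'gA'

Answer: 'SIGMA'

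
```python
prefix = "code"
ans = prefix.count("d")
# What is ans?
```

Trace (tracking ans):
prefix = 'code'  # -> prefix = 'code'
ans = prefix.count('d')  # -> ans = 1

Answer: 1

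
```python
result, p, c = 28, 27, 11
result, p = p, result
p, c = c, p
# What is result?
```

Answer: 27

Derivation:
Trace (tracking result):
result, p, c = (28, 27, 11)  # -> result = 28, p = 27, c = 11
result, p = (p, result)  # -> result = 27, p = 28
p, c = (c, p)  # -> p = 11, c = 28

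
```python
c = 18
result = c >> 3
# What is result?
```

Trace (tracking result):
c = 18  # -> c = 18
result = c >> 3  # -> result = 2

Answer: 2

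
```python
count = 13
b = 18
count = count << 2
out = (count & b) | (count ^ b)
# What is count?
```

Trace (tracking count):
count = 13  # -> count = 13
b = 18  # -> b = 18
count = count << 2  # -> count = 52
out = count & b | count ^ b  # -> out = 54

Answer: 52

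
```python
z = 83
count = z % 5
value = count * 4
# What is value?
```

Trace (tracking value):
z = 83  # -> z = 83
count = z % 5  # -> count = 3
value = count * 4  # -> value = 12

Answer: 12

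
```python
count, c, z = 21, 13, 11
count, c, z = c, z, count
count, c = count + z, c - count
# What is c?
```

Answer: -2

Derivation:
Trace (tracking c):
count, c, z = (21, 13, 11)  # -> count = 21, c = 13, z = 11
count, c, z = (c, z, count)  # -> count = 13, c = 11, z = 21
count, c = (count + z, c - count)  # -> count = 34, c = -2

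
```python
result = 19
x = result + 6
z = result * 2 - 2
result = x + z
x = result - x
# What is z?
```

Answer: 36

Derivation:
Trace (tracking z):
result = 19  # -> result = 19
x = result + 6  # -> x = 25
z = result * 2 - 2  # -> z = 36
result = x + z  # -> result = 61
x = result - x  # -> x = 36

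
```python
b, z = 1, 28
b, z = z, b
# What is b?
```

Trace (tracking b):
b, z = (1, 28)  # -> b = 1, z = 28
b, z = (z, b)  # -> b = 28, z = 1

Answer: 28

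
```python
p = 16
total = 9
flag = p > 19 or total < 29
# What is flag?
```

Answer: True

Derivation:
Trace (tracking flag):
p = 16  # -> p = 16
total = 9  # -> total = 9
flag = p > 19 or total < 29  # -> flag = True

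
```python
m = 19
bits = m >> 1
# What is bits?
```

Trace (tracking bits):
m = 19  # -> m = 19
bits = m >> 1  # -> bits = 9

Answer: 9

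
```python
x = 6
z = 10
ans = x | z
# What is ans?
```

Answer: 14

Derivation:
Trace (tracking ans):
x = 6  # -> x = 6
z = 10  # -> z = 10
ans = x | z  # -> ans = 14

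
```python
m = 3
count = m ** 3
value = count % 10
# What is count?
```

Answer: 27

Derivation:
Trace (tracking count):
m = 3  # -> m = 3
count = m ** 3  # -> count = 27
value = count % 10  # -> value = 7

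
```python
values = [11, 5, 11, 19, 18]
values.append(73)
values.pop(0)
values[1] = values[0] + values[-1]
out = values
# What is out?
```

Trace (tracking out):
values = [11, 5, 11, 19, 18]  # -> values = [11, 5, 11, 19, 18]
values.append(73)  # -> values = [11, 5, 11, 19, 18, 73]
values.pop(0)  # -> values = [5, 11, 19, 18, 73]
values[1] = values[0] + values[-1]  # -> values = [5, 78, 19, 18, 73]
out = values  # -> out = [5, 78, 19, 18, 73]

Answer: [5, 78, 19, 18, 73]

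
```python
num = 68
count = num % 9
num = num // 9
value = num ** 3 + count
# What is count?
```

Trace (tracking count):
num = 68  # -> num = 68
count = num % 9  # -> count = 5
num = num // 9  # -> num = 7
value = num ** 3 + count  # -> value = 348

Answer: 5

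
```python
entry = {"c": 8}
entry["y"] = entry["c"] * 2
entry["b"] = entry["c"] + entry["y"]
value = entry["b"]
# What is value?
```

Trace (tracking value):
entry = {'c': 8}  # -> entry = {'c': 8}
entry['y'] = entry['c'] * 2  # -> entry = {'c': 8, 'y': 16}
entry['b'] = entry['c'] + entry['y']  # -> entry = {'c': 8, 'y': 16, 'b': 24}
value = entry['b']  # -> value = 24

Answer: 24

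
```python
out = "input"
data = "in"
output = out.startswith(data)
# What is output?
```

Trace (tracking output):
out = 'input'  # -> out = 'input'
data = 'in'  # -> data = 'in'
output = out.startswith(data)  # -> output = True

Answer: True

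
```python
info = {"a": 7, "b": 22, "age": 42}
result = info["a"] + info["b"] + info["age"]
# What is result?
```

Trace (tracking result):
info = {'a': 7, 'b': 22, 'age': 42}  # -> info = {'a': 7, 'b': 22, 'age': 42}
result = info['a'] + info['b'] + info['age']  # -> result = 71

Answer: 71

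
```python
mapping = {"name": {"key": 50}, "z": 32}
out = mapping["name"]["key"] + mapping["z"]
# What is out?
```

Answer: 82

Derivation:
Trace (tracking out):
mapping = {'name': {'key': 50}, 'z': 32}  # -> mapping = {'name': {'key': 50}, 'z': 32}
out = mapping['name']['key'] + mapping['z']  # -> out = 82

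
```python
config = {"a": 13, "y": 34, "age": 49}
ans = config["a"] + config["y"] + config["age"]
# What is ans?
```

Answer: 96

Derivation:
Trace (tracking ans):
config = {'a': 13, 'y': 34, 'age': 49}  # -> config = {'a': 13, 'y': 34, 'age': 49}
ans = config['a'] + config['y'] + config['age']  # -> ans = 96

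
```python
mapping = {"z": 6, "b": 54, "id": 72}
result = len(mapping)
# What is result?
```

Trace (tracking result):
mapping = {'z': 6, 'b': 54, 'id': 72}  # -> mapping = {'z': 6, 'b': 54, 'id': 72}
result = len(mapping)  # -> result = 3

Answer: 3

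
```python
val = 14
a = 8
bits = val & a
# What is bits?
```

Trace (tracking bits):
val = 14  # -> val = 14
a = 8  # -> a = 8
bits = val & a  # -> bits = 8

Answer: 8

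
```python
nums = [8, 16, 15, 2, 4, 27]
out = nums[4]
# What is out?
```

Trace (tracking out):
nums = [8, 16, 15, 2, 4, 27]  # -> nums = [8, 16, 15, 2, 4, 27]
out = nums[4]  # -> out = 4

Answer: 4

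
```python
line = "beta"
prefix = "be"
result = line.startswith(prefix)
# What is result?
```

Trace (tracking result):
line = 'beta'  # -> line = 'beta'
prefix = 'be'  # -> prefix = 'be'
result = line.startswith(prefix)  # -> result = True

Answer: True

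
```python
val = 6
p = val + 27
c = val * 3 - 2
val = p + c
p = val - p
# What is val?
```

Trace (tracking val):
val = 6  # -> val = 6
p = val + 27  # -> p = 33
c = val * 3 - 2  # -> c = 16
val = p + c  # -> val = 49
p = val - p  # -> p = 16

Answer: 49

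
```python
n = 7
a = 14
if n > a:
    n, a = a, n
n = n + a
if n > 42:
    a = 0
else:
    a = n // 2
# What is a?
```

Answer: 10

Derivation:
Trace (tracking a):
n = 7  # -> n = 7
a = 14  # -> a = 14
if n > a:  # condition is False
n = n + a  # -> n = 21
if n > 42:  # condition is False
else:
    a = n // 2  # -> a = 10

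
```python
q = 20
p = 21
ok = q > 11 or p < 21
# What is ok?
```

Answer: True

Derivation:
Trace (tracking ok):
q = 20  # -> q = 20
p = 21  # -> p = 21
ok = q > 11 or p < 21  # -> ok = True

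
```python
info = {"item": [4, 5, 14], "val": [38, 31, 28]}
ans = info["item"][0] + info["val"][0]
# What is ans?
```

Answer: 42

Derivation:
Trace (tracking ans):
info = {'item': [4, 5, 14], 'val': [38, 31, 28]}  # -> info = {'item': [4, 5, 14], 'val': [38, 31, 28]}
ans = info['item'][0] + info['val'][0]  # -> ans = 42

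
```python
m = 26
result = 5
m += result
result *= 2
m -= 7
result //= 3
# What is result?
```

Answer: 3

Derivation:
Trace (tracking result):
m = 26  # -> m = 26
result = 5  # -> result = 5
m += result  # -> m = 31
result *= 2  # -> result = 10
m -= 7  # -> m = 24
result //= 3  # -> result = 3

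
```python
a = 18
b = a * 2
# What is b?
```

Trace (tracking b):
a = 18  # -> a = 18
b = a * 2  # -> b = 36

Answer: 36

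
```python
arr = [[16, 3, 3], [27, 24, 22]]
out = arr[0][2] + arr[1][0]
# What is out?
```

Trace (tracking out):
arr = [[16, 3, 3], [27, 24, 22]]  # -> arr = [[16, 3, 3], [27, 24, 22]]
out = arr[0][2] + arr[1][0]  # -> out = 30

Answer: 30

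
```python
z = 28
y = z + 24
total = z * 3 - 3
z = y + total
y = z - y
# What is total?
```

Trace (tracking total):
z = 28  # -> z = 28
y = z + 24  # -> y = 52
total = z * 3 - 3  # -> total = 81
z = y + total  # -> z = 133
y = z - y  # -> y = 81

Answer: 81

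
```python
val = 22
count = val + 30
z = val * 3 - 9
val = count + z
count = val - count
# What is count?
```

Trace (tracking count):
val = 22  # -> val = 22
count = val + 30  # -> count = 52
z = val * 3 - 9  # -> z = 57
val = count + z  # -> val = 109
count = val - count  # -> count = 57

Answer: 57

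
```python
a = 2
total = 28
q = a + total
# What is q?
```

Trace (tracking q):
a = 2  # -> a = 2
total = 28  # -> total = 28
q = a + total  # -> q = 30

Answer: 30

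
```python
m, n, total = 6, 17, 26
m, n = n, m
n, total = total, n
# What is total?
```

Answer: 6

Derivation:
Trace (tracking total):
m, n, total = (6, 17, 26)  # -> m = 6, n = 17, total = 26
m, n = (n, m)  # -> m = 17, n = 6
n, total = (total, n)  # -> n = 26, total = 6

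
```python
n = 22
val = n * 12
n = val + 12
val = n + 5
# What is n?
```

Trace (tracking n):
n = 22  # -> n = 22
val = n * 12  # -> val = 264
n = val + 12  # -> n = 276
val = n + 5  # -> val = 281

Answer: 276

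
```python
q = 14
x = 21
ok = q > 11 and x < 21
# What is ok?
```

Answer: False

Derivation:
Trace (tracking ok):
q = 14  # -> q = 14
x = 21  # -> x = 21
ok = q > 11 and x < 21  # -> ok = False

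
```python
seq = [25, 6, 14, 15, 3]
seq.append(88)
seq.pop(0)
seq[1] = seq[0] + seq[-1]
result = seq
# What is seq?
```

Answer: [6, 94, 15, 3, 88]

Derivation:
Trace (tracking seq):
seq = [25, 6, 14, 15, 3]  # -> seq = [25, 6, 14, 15, 3]
seq.append(88)  # -> seq = [25, 6, 14, 15, 3, 88]
seq.pop(0)  # -> seq = [6, 14, 15, 3, 88]
seq[1] = seq[0] + seq[-1]  # -> seq = [6, 94, 15, 3, 88]
result = seq  # -> result = [6, 94, 15, 3, 88]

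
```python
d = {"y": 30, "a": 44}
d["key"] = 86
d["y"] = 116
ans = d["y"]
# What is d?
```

Answer: {'y': 116, 'a': 44, 'key': 86}

Derivation:
Trace (tracking d):
d = {'y': 30, 'a': 44}  # -> d = {'y': 30, 'a': 44}
d['key'] = 86  # -> d = {'y': 30, 'a': 44, 'key': 86}
d['y'] = 116  # -> d = {'y': 116, 'a': 44, 'key': 86}
ans = d['y']  # -> ans = 116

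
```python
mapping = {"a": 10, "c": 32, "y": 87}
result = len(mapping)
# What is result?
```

Answer: 3

Derivation:
Trace (tracking result):
mapping = {'a': 10, 'c': 32, 'y': 87}  # -> mapping = {'a': 10, 'c': 32, 'y': 87}
result = len(mapping)  # -> result = 3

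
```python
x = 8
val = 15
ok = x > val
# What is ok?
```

Answer: False

Derivation:
Trace (tracking ok):
x = 8  # -> x = 8
val = 15  # -> val = 15
ok = x > val  # -> ok = False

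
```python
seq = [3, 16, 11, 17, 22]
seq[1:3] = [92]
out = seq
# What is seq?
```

Answer: [3, 92, 17, 22]

Derivation:
Trace (tracking seq):
seq = [3, 16, 11, 17, 22]  # -> seq = [3, 16, 11, 17, 22]
seq[1:3] = [92]  # -> seq = [3, 92, 17, 22]
out = seq  # -> out = [3, 92, 17, 22]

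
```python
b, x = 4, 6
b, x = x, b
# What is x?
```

Trace (tracking x):
b, x = (4, 6)  # -> b = 4, x = 6
b, x = (x, b)  # -> b = 6, x = 4

Answer: 4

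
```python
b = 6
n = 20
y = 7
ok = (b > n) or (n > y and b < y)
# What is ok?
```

Trace (tracking ok):
b = 6  # -> b = 6
n = 20  # -> n = 20
y = 7  # -> y = 7
ok = b > n or (n > y and b < y)  # -> ok = True

Answer: True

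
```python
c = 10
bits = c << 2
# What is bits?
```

Answer: 40

Derivation:
Trace (tracking bits):
c = 10  # -> c = 10
bits = c << 2  # -> bits = 40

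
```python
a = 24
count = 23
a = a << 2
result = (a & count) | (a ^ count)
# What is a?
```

Trace (tracking a):
a = 24  # -> a = 24
count = 23  # -> count = 23
a = a << 2  # -> a = 96
result = a & count | a ^ count  # -> result = 119

Answer: 96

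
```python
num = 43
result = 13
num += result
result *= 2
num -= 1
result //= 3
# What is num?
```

Answer: 55

Derivation:
Trace (tracking num):
num = 43  # -> num = 43
result = 13  # -> result = 13
num += result  # -> num = 56
result *= 2  # -> result = 26
num -= 1  # -> num = 55
result //= 3  # -> result = 8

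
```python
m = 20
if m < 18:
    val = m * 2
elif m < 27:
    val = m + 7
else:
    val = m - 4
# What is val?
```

Trace (tracking val):
m = 20  # -> m = 20
if m < 18:  # condition is False
elif m < 27:  # condition is True
    val = m + 7  # -> val = 27

Answer: 27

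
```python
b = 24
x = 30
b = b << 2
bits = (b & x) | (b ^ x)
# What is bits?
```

Answer: 126

Derivation:
Trace (tracking bits):
b = 24  # -> b = 24
x = 30  # -> x = 30
b = b << 2  # -> b = 96
bits = b & x | b ^ x  # -> bits = 126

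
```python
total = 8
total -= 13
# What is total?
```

Trace (tracking total):
total = 8  # -> total = 8
total -= 13  # -> total = -5

Answer: -5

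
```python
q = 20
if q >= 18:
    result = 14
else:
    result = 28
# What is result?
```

Trace (tracking result):
q = 20  # -> q = 20
if q >= 18:  # condition is True
    result = 14  # -> result = 14

Answer: 14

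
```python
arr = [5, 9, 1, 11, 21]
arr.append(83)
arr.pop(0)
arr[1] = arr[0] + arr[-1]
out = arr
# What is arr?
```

Trace (tracking arr):
arr = [5, 9, 1, 11, 21]  # -> arr = [5, 9, 1, 11, 21]
arr.append(83)  # -> arr = [5, 9, 1, 11, 21, 83]
arr.pop(0)  # -> arr = [9, 1, 11, 21, 83]
arr[1] = arr[0] + arr[-1]  # -> arr = [9, 92, 11, 21, 83]
out = arr  # -> out = [9, 92, 11, 21, 83]

Answer: [9, 92, 11, 21, 83]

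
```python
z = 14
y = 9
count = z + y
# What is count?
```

Answer: 23

Derivation:
Trace (tracking count):
z = 14  # -> z = 14
y = 9  # -> y = 9
count = z + y  # -> count = 23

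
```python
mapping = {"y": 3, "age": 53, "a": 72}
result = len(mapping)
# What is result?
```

Answer: 3

Derivation:
Trace (tracking result):
mapping = {'y': 3, 'age': 53, 'a': 72}  # -> mapping = {'y': 3, 'age': 53, 'a': 72}
result = len(mapping)  # -> result = 3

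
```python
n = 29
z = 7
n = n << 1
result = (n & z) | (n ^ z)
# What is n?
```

Trace (tracking n):
n = 29  # -> n = 29
z = 7  # -> z = 7
n = n << 1  # -> n = 58
result = n & z | n ^ z  # -> result = 63

Answer: 58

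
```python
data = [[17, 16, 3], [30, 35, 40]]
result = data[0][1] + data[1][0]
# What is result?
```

Answer: 46

Derivation:
Trace (tracking result):
data = [[17, 16, 3], [30, 35, 40]]  # -> data = [[17, 16, 3], [30, 35, 40]]
result = data[0][1] + data[1][0]  # -> result = 46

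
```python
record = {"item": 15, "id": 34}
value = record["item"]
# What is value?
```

Trace (tracking value):
record = {'item': 15, 'id': 34}  # -> record = {'item': 15, 'id': 34}
value = record['item']  # -> value = 15

Answer: 15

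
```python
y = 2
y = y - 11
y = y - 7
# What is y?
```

Trace (tracking y):
y = 2  # -> y = 2
y = y - 11  # -> y = -9
y = y - 7  # -> y = -16

Answer: -16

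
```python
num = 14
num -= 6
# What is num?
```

Answer: 8

Derivation:
Trace (tracking num):
num = 14  # -> num = 14
num -= 6  # -> num = 8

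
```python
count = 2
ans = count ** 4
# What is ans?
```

Trace (tracking ans):
count = 2  # -> count = 2
ans = count ** 4  # -> ans = 16

Answer: 16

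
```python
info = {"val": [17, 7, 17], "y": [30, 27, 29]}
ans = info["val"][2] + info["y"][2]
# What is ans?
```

Answer: 46

Derivation:
Trace (tracking ans):
info = {'val': [17, 7, 17], 'y': [30, 27, 29]}  # -> info = {'val': [17, 7, 17], 'y': [30, 27, 29]}
ans = info['val'][2] + info['y'][2]  # -> ans = 46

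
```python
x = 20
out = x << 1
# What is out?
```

Trace (tracking out):
x = 20  # -> x = 20
out = x << 1  # -> out = 40

Answer: 40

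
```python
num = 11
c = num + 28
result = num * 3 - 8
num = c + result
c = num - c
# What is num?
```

Answer: 64

Derivation:
Trace (tracking num):
num = 11  # -> num = 11
c = num + 28  # -> c = 39
result = num * 3 - 8  # -> result = 25
num = c + result  # -> num = 64
c = num - c  # -> c = 25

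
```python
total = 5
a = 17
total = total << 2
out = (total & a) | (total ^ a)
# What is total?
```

Answer: 20

Derivation:
Trace (tracking total):
total = 5  # -> total = 5
a = 17  # -> a = 17
total = total << 2  # -> total = 20
out = total & a | total ^ a  # -> out = 21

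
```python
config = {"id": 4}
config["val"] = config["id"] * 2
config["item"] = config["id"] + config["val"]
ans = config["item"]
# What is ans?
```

Answer: 12

Derivation:
Trace (tracking ans):
config = {'id': 4}  # -> config = {'id': 4}
config['val'] = config['id'] * 2  # -> config = {'id': 4, 'val': 8}
config['item'] = config['id'] + config['val']  # -> config = {'id': 4, 'val': 8, 'item': 12}
ans = config['item']  # -> ans = 12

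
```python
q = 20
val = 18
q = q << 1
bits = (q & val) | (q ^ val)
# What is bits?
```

Answer: 58

Derivation:
Trace (tracking bits):
q = 20  # -> q = 20
val = 18  # -> val = 18
q = q << 1  # -> q = 40
bits = q & val | q ^ val  # -> bits = 58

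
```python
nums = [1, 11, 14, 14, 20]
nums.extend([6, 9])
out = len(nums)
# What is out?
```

Trace (tracking out):
nums = [1, 11, 14, 14, 20]  # -> nums = [1, 11, 14, 14, 20]
nums.extend([6, 9])  # -> nums = [1, 11, 14, 14, 20, 6, 9]
out = len(nums)  # -> out = 7

Answer: 7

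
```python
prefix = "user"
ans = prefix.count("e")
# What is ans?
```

Answer: 1

Derivation:
Trace (tracking ans):
prefix = 'user'  # -> prefix = 'user'
ans = prefix.count('e')  # -> ans = 1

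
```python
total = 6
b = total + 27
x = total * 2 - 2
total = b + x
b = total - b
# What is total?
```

Trace (tracking total):
total = 6  # -> total = 6
b = total + 27  # -> b = 33
x = total * 2 - 2  # -> x = 10
total = b + x  # -> total = 43
b = total - b  # -> b = 10

Answer: 43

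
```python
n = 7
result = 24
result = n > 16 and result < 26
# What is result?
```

Answer: False

Derivation:
Trace (tracking result):
n = 7  # -> n = 7
result = 24  # -> result = 24
result = n > 16 and result < 26  # -> result = False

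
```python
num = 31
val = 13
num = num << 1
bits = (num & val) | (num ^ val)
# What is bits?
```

Answer: 63

Derivation:
Trace (tracking bits):
num = 31  # -> num = 31
val = 13  # -> val = 13
num = num << 1  # -> num = 62
bits = num & val | num ^ val  # -> bits = 63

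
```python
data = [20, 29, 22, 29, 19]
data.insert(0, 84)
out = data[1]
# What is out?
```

Trace (tracking out):
data = [20, 29, 22, 29, 19]  # -> data = [20, 29, 22, 29, 19]
data.insert(0, 84)  # -> data = [84, 20, 29, 22, 29, 19]
out = data[1]  # -> out = 20

Answer: 20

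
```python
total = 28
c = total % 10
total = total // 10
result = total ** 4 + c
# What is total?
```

Answer: 2

Derivation:
Trace (tracking total):
total = 28  # -> total = 28
c = total % 10  # -> c = 8
total = total // 10  # -> total = 2
result = total ** 4 + c  # -> result = 24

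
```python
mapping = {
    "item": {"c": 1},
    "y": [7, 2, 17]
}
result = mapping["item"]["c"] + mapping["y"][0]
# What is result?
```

Trace (tracking result):
mapping = {'item': {'c': 1}, 'y': [7, 2, 17]}  # -> mapping = {'item': {'c': 1}, 'y': [7, 2, 17]}
result = mapping['item']['c'] + mapping['y'][0]  # -> result = 8

Answer: 8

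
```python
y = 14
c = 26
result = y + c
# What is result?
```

Answer: 40

Derivation:
Trace (tracking result):
y = 14  # -> y = 14
c = 26  # -> c = 26
result = y + c  # -> result = 40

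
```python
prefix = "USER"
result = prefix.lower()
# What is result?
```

Trace (tracking result):
prefix = 'USER'  # -> prefix = 'USER'
result = prefix.lower()  # -> result = 'user'

Answer: 'user'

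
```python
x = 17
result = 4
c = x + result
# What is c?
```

Answer: 21

Derivation:
Trace (tracking c):
x = 17  # -> x = 17
result = 4  # -> result = 4
c = x + result  # -> c = 21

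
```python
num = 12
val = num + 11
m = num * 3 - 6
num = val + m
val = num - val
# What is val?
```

Trace (tracking val):
num = 12  # -> num = 12
val = num + 11  # -> val = 23
m = num * 3 - 6  # -> m = 30
num = val + m  # -> num = 53
val = num - val  # -> val = 30

Answer: 30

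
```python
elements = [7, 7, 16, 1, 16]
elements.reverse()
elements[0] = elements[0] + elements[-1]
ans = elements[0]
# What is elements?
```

Answer: [23, 1, 16, 7, 7]

Derivation:
Trace (tracking elements):
elements = [7, 7, 16, 1, 16]  # -> elements = [7, 7, 16, 1, 16]
elements.reverse()  # -> elements = [16, 1, 16, 7, 7]
elements[0] = elements[0] + elements[-1]  # -> elements = [23, 1, 16, 7, 7]
ans = elements[0]  # -> ans = 23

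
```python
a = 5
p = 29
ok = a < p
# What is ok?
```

Trace (tracking ok):
a = 5  # -> a = 5
p = 29  # -> p = 29
ok = a < p  # -> ok = True

Answer: True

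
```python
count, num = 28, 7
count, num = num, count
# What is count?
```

Trace (tracking count):
count, num = (28, 7)  # -> count = 28, num = 7
count, num = (num, count)  # -> count = 7, num = 28

Answer: 7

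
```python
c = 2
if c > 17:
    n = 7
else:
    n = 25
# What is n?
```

Trace (tracking n):
c = 2  # -> c = 2
if c > 17:  # condition is False
else:
    n = 25  # -> n = 25

Answer: 25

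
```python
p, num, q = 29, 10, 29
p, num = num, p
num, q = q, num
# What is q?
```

Answer: 29

Derivation:
Trace (tracking q):
p, num, q = (29, 10, 29)  # -> p = 29, num = 10, q = 29
p, num = (num, p)  # -> p = 10, num = 29
num, q = (q, num)  # -> num = 29, q = 29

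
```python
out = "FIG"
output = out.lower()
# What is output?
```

Trace (tracking output):
out = 'FIG'  # -> out = 'FIG'
output = out.lower()  # -> output = 'fig'

Answer: 'fig'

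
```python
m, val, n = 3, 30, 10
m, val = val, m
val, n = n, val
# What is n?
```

Answer: 3

Derivation:
Trace (tracking n):
m, val, n = (3, 30, 10)  # -> m = 3, val = 30, n = 10
m, val = (val, m)  # -> m = 30, val = 3
val, n = (n, val)  # -> val = 10, n = 3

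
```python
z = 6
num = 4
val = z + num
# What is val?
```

Trace (tracking val):
z = 6  # -> z = 6
num = 4  # -> num = 4
val = z + num  # -> val = 10

Answer: 10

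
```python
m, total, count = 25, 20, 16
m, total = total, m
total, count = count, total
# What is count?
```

Trace (tracking count):
m, total, count = (25, 20, 16)  # -> m = 25, total = 20, count = 16
m, total = (total, m)  # -> m = 20, total = 25
total, count = (count, total)  # -> total = 16, count = 25

Answer: 25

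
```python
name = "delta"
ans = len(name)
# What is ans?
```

Answer: 5

Derivation:
Trace (tracking ans):
name = 'delta'  # -> name = 'delta'
ans = len(name)  # -> ans = 5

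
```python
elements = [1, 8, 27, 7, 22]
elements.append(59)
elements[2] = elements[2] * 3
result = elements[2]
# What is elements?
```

Trace (tracking elements):
elements = [1, 8, 27, 7, 22]  # -> elements = [1, 8, 27, 7, 22]
elements.append(59)  # -> elements = [1, 8, 27, 7, 22, 59]
elements[2] = elements[2] * 3  # -> elements = [1, 8, 81, 7, 22, 59]
result = elements[2]  # -> result = 81

Answer: [1, 8, 81, 7, 22, 59]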